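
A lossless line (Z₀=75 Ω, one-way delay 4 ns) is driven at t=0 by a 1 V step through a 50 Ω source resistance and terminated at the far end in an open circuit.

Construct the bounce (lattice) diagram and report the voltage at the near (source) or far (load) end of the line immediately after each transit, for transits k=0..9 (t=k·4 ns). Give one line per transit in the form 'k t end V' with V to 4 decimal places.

Γ_L=1.000000, Γ_S=-0.200000; launch V₁=1·75/125=0.600000
k=0 src: V=0.6000
k=1 load: inc=0.600000, refl=0.600000·1.000000=0.6000; V=0.000000+0.600000+0.600000=1.2000
k=2 src: inc=0.600000, refl=0.600000·-0.200000=-0.1200; V=0.600000+0.600000+-0.120000=1.0800
k=3 load: inc=-0.120000, refl=-0.120000·1.000000=-0.1200; V=1.200000+-0.120000+-0.120000=0.9600
k=4 src: inc=-0.120000, refl=-0.120000·-0.200000=0.0240; V=1.080000+-0.120000+0.024000=0.9840
k=5 load: inc=0.024000, refl=0.024000·1.000000=0.0240; V=0.960000+0.024000+0.024000=1.0080
k=6 src: inc=0.024000, refl=0.024000·-0.200000=-0.0048; V=0.984000+0.024000+-0.004800=1.0032
k=7 load: inc=-0.004800, refl=-0.004800·1.000000=-0.0048; V=1.008000+-0.004800+-0.004800=0.9984
k=8 src: inc=-0.004800, refl=-0.004800·-0.200000=0.0010; V=1.003200+-0.004800+0.000960=0.9994
k=9 load: inc=0.000960, refl=0.000960·1.000000=0.0010; V=0.998400+0.000960+0.000960=1.0003

0 0 source 0.6000
1 4 load 1.2000
2 8 source 1.0800
3 12 load 0.9600
4 16 source 0.9840
5 20 load 1.0080
6 24 source 1.0032
7 28 load 0.9984
8 32 source 0.9994
9 36 load 1.0003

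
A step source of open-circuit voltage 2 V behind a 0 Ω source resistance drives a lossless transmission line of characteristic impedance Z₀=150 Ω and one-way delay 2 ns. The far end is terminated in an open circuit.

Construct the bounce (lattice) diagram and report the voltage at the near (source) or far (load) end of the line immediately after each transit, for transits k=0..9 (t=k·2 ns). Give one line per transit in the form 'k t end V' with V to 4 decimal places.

0 0 source 2.0000
1 2 load 4.0000
2 4 source 2.0000
3 6 load 0.0000
4 8 source 2.0000
5 10 load 4.0000
6 12 source 2.0000
7 14 load 0.0000
8 16 source 2.0000
9 18 load 4.0000

Γ_L=1.000000, Γ_S=-1.000000; launch V₁=2·150/150=2.000000
k=0 src: V=2.0000
k=1 load: inc=2.000000, refl=2.000000·1.000000=2.0000; V=0.000000+2.000000+2.000000=4.0000
k=2 src: inc=2.000000, refl=2.000000·-1.000000=-2.0000; V=2.000000+2.000000+-2.000000=2.0000
k=3 load: inc=-2.000000, refl=-2.000000·1.000000=-2.0000; V=4.000000+-2.000000+-2.000000=0.0000
k=4 src: inc=-2.000000, refl=-2.000000·-1.000000=2.0000; V=2.000000+-2.000000+2.000000=2.0000
k=5 load: inc=2.000000, refl=2.000000·1.000000=2.0000; V=0.000000+2.000000+2.000000=4.0000
k=6 src: inc=2.000000, refl=2.000000·-1.000000=-2.0000; V=2.000000+2.000000+-2.000000=2.0000
k=7 load: inc=-2.000000, refl=-2.000000·1.000000=-2.0000; V=4.000000+-2.000000+-2.000000=0.0000
k=8 src: inc=-2.000000, refl=-2.000000·-1.000000=2.0000; V=2.000000+-2.000000+2.000000=2.0000
k=9 load: inc=2.000000, refl=2.000000·1.000000=2.0000; V=0.000000+2.000000+2.000000=4.0000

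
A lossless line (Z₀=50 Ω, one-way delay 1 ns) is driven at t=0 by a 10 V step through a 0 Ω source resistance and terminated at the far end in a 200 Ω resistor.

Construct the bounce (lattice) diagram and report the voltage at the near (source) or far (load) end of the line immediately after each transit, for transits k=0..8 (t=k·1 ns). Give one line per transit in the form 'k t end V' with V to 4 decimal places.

Γ_L=0.600000, Γ_S=-1.000000; launch V₁=10·50/50=10.000000
k=0 src: V=10.0000
k=1 load: inc=10.000000, refl=10.000000·0.600000=6.0000; V=0.000000+10.000000+6.000000=16.0000
k=2 src: inc=6.000000, refl=6.000000·-1.000000=-6.0000; V=10.000000+6.000000+-6.000000=10.0000
k=3 load: inc=-6.000000, refl=-6.000000·0.600000=-3.6000; V=16.000000+-6.000000+-3.600000=6.4000
k=4 src: inc=-3.600000, refl=-3.600000·-1.000000=3.6000; V=10.000000+-3.600000+3.600000=10.0000
k=5 load: inc=3.600000, refl=3.600000·0.600000=2.1600; V=6.400000+3.600000+2.160000=12.1600
k=6 src: inc=2.160000, refl=2.160000·-1.000000=-2.1600; V=10.000000+2.160000+-2.160000=10.0000
k=7 load: inc=-2.160000, refl=-2.160000·0.600000=-1.2960; V=12.160000+-2.160000+-1.296000=8.7040
k=8 src: inc=-1.296000, refl=-1.296000·-1.000000=1.2960; V=10.000000+-1.296000+1.296000=10.0000

0 0 source 10.0000
1 1 load 16.0000
2 2 source 10.0000
3 3 load 6.4000
4 4 source 10.0000
5 5 load 12.1600
6 6 source 10.0000
7 7 load 8.7040
8 8 source 10.0000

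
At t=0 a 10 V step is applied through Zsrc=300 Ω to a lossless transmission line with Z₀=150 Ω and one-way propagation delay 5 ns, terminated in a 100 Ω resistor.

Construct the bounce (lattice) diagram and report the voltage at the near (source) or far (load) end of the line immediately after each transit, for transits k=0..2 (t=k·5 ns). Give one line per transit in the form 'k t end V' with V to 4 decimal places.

Γ_L=-0.200000, Γ_S=0.333333; launch V₁=10·150/450=3.333333
k=0 src: V=3.3333
k=1 load: inc=3.333333, refl=3.333333·-0.200000=-0.6667; V=0.000000+3.333333+-0.666667=2.6667
k=2 src: inc=-0.666667, refl=-0.666667·0.333333=-0.2222; V=3.333333+-0.666667+-0.222222=2.4444

0 0 source 3.3333
1 5 load 2.6667
2 10 source 2.4444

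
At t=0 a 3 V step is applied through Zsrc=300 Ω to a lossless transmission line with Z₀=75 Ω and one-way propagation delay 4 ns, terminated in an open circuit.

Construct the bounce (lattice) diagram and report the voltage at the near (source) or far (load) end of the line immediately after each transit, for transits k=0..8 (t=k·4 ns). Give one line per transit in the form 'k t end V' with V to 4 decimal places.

Γ_L=1.000000, Γ_S=0.600000; launch V₁=3·75/375=0.600000
k=0 src: V=0.6000
k=1 load: inc=0.600000, refl=0.600000·1.000000=0.6000; V=0.000000+0.600000+0.600000=1.2000
k=2 src: inc=0.600000, refl=0.600000·0.600000=0.3600; V=0.600000+0.600000+0.360000=1.5600
k=3 load: inc=0.360000, refl=0.360000·1.000000=0.3600; V=1.200000+0.360000+0.360000=1.9200
k=4 src: inc=0.360000, refl=0.360000·0.600000=0.2160; V=1.560000+0.360000+0.216000=2.1360
k=5 load: inc=0.216000, refl=0.216000·1.000000=0.2160; V=1.920000+0.216000+0.216000=2.3520
k=6 src: inc=0.216000, refl=0.216000·0.600000=0.1296; V=2.136000+0.216000+0.129600=2.4816
k=7 load: inc=0.129600, refl=0.129600·1.000000=0.1296; V=2.352000+0.129600+0.129600=2.6112
k=8 src: inc=0.129600, refl=0.129600·0.600000=0.0778; V=2.481600+0.129600+0.077760=2.6890

0 0 source 0.6000
1 4 load 1.2000
2 8 source 1.5600
3 12 load 1.9200
4 16 source 2.1360
5 20 load 2.3520
6 24 source 2.4816
7 28 load 2.6112
8 32 source 2.6890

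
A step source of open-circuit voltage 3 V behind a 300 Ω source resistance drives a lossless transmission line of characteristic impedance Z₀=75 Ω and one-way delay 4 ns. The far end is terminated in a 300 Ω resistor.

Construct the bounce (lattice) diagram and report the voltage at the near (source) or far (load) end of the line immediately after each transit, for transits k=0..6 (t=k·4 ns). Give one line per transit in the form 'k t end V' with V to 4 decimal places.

Γ_L=0.600000, Γ_S=0.600000; launch V₁=3·75/375=0.600000
k=0 src: V=0.6000
k=1 load: inc=0.600000, refl=0.600000·0.600000=0.3600; V=0.000000+0.600000+0.360000=0.9600
k=2 src: inc=0.360000, refl=0.360000·0.600000=0.2160; V=0.600000+0.360000+0.216000=1.1760
k=3 load: inc=0.216000, refl=0.216000·0.600000=0.1296; V=0.960000+0.216000+0.129600=1.3056
k=4 src: inc=0.129600, refl=0.129600·0.600000=0.0778; V=1.176000+0.129600+0.077760=1.3834
k=5 load: inc=0.077760, refl=0.077760·0.600000=0.0467; V=1.305600+0.077760+0.046656=1.4300
k=6 src: inc=0.046656, refl=0.046656·0.600000=0.0280; V=1.383360+0.046656+0.027994=1.4580

0 0 source 0.6000
1 4 load 0.9600
2 8 source 1.1760
3 12 load 1.3056
4 16 source 1.3834
5 20 load 1.4300
6 24 source 1.4580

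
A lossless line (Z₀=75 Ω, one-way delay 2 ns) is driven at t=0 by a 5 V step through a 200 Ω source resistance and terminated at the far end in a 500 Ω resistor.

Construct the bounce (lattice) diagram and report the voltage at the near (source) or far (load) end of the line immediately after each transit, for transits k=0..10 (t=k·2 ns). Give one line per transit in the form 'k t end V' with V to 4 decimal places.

0 0 source 1.3636
1 2 load 2.3715
2 4 source 2.8297
3 6 load 3.1683
4 8 source 3.3222
5 10 load 3.4360
6 12 source 3.4877
7 14 load 3.5259
8 16 source 3.5433
9 18 load 3.5561
10 20 source 3.5620

Γ_L=0.739130, Γ_S=0.454545; launch V₁=5·75/275=1.363636
k=0 src: V=1.3636
k=1 load: inc=1.363636, refl=1.363636·0.739130=1.0079; V=0.000000+1.363636+1.007905=2.3715
k=2 src: inc=1.007905, refl=1.007905·0.454545=0.4581; V=1.363636+1.007905+0.458139=2.8297
k=3 load: inc=0.458139, refl=0.458139·0.739130=0.3386; V=2.371542+0.458139+0.338624=3.1683
k=4 src: inc=0.338624, refl=0.338624·0.454545=0.1539; V=2.829680+0.338624+0.153920=3.3222
k=5 load: inc=0.153920, refl=0.153920·0.739130=0.1138; V=3.168304+0.153920+0.113767=3.4360
k=6 src: inc=0.113767, refl=0.113767·0.454545=0.0517; V=3.322225+0.113767+0.051712=3.4877
k=7 load: inc=0.051712, refl=0.051712·0.739130=0.0382; V=3.435992+0.051712+0.038222=3.5259
k=8 src: inc=0.038222, refl=0.038222·0.454545=0.0174; V=3.487704+0.038222+0.017374=3.5433
k=9 load: inc=0.017374, refl=0.017374·0.739130=0.0128; V=3.525926+0.017374+0.012841=3.5561
k=10 src: inc=0.012841, refl=0.012841·0.454545=0.0058; V=3.543300+0.012841+0.005837=3.5620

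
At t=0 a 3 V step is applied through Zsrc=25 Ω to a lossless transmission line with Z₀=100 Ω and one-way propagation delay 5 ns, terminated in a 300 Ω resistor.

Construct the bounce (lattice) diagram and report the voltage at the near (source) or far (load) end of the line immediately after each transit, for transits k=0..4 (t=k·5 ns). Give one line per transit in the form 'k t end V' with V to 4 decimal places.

Γ_L=0.500000, Γ_S=-0.600000; launch V₁=3·100/125=2.400000
k=0 src: V=2.4000
k=1 load: inc=2.400000, refl=2.400000·0.500000=1.2000; V=0.000000+2.400000+1.200000=3.6000
k=2 src: inc=1.200000, refl=1.200000·-0.600000=-0.7200; V=2.400000+1.200000+-0.720000=2.8800
k=3 load: inc=-0.720000, refl=-0.720000·0.500000=-0.3600; V=3.600000+-0.720000+-0.360000=2.5200
k=4 src: inc=-0.360000, refl=-0.360000·-0.600000=0.2160; V=2.880000+-0.360000+0.216000=2.7360

0 0 source 2.4000
1 5 load 3.6000
2 10 source 2.8800
3 15 load 2.5200
4 20 source 2.7360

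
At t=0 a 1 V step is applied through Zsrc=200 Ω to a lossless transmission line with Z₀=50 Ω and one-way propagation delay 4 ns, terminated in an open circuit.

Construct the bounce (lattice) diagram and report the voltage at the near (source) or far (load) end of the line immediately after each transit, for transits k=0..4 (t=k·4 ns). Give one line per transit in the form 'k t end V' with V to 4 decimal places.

Γ_L=1.000000, Γ_S=0.600000; launch V₁=1·50/250=0.200000
k=0 src: V=0.2000
k=1 load: inc=0.200000, refl=0.200000·1.000000=0.2000; V=0.000000+0.200000+0.200000=0.4000
k=2 src: inc=0.200000, refl=0.200000·0.600000=0.1200; V=0.200000+0.200000+0.120000=0.5200
k=3 load: inc=0.120000, refl=0.120000·1.000000=0.1200; V=0.400000+0.120000+0.120000=0.6400
k=4 src: inc=0.120000, refl=0.120000·0.600000=0.0720; V=0.520000+0.120000+0.072000=0.7120

0 0 source 0.2000
1 4 load 0.4000
2 8 source 0.5200
3 12 load 0.6400
4 16 source 0.7120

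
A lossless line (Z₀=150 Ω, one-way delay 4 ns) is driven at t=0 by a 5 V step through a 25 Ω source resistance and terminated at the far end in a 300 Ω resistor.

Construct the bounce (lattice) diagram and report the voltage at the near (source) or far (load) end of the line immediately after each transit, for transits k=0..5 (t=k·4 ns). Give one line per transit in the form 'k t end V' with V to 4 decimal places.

0 0 source 4.2857
1 4 load 5.7143
2 8 source 4.6939
3 12 load 4.3537
4 16 source 4.5967
5 20 load 4.6777

Γ_L=0.333333, Γ_S=-0.714286; launch V₁=5·150/175=4.285714
k=0 src: V=4.2857
k=1 load: inc=4.285714, refl=4.285714·0.333333=1.4286; V=0.000000+4.285714+1.428571=5.7143
k=2 src: inc=1.428571, refl=1.428571·-0.714286=-1.0204; V=4.285714+1.428571+-1.020408=4.6939
k=3 load: inc=-1.020408, refl=-1.020408·0.333333=-0.3401; V=5.714286+-1.020408+-0.340136=4.3537
k=4 src: inc=-0.340136, refl=-0.340136·-0.714286=0.2430; V=4.693878+-0.340136+0.242954=4.5967
k=5 load: inc=0.242954, refl=0.242954·0.333333=0.0810; V=4.353741+0.242954+0.080985=4.6777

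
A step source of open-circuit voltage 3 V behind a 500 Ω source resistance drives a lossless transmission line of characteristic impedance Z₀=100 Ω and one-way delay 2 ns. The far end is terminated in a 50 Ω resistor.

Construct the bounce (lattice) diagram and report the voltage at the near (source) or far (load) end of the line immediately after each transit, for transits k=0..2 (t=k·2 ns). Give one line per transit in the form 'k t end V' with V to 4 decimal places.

0 0 source 0.5000
1 2 load 0.3333
2 4 source 0.2222

Γ_L=-0.333333, Γ_S=0.666667; launch V₁=3·100/600=0.500000
k=0 src: V=0.5000
k=1 load: inc=0.500000, refl=0.500000·-0.333333=-0.1667; V=0.000000+0.500000+-0.166667=0.3333
k=2 src: inc=-0.166667, refl=-0.166667·0.666667=-0.1111; V=0.500000+-0.166667+-0.111111=0.2222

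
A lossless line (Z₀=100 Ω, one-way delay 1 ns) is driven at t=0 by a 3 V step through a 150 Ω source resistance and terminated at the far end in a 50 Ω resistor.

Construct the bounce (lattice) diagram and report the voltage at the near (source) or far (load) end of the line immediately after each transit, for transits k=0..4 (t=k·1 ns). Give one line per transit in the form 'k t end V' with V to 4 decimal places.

Γ_L=-0.333333, Γ_S=0.200000; launch V₁=3·100/250=1.200000
k=0 src: V=1.2000
k=1 load: inc=1.200000, refl=1.200000·-0.333333=-0.4000; V=0.000000+1.200000+-0.400000=0.8000
k=2 src: inc=-0.400000, refl=-0.400000·0.200000=-0.0800; V=1.200000+-0.400000+-0.080000=0.7200
k=3 load: inc=-0.080000, refl=-0.080000·-0.333333=0.0267; V=0.800000+-0.080000+0.026667=0.7467
k=4 src: inc=0.026667, refl=0.026667·0.200000=0.0053; V=0.720000+0.026667+0.005333=0.7520

0 0 source 1.2000
1 1 load 0.8000
2 2 source 0.7200
3 3 load 0.7467
4 4 source 0.7520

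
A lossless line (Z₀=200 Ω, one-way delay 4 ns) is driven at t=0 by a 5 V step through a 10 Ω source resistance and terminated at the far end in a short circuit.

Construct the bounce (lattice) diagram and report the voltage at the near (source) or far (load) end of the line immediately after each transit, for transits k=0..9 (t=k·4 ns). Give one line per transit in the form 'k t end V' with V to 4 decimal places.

Γ_L=-1.000000, Γ_S=-0.904762; launch V₁=5·200/210=4.761905
k=0 src: V=4.7619
k=1 load: inc=4.761905, refl=4.761905·-1.000000=-4.7619; V=0.000000+4.761905+-4.761905=0.0000
k=2 src: inc=-4.761905, refl=-4.761905·-0.904762=4.3084; V=4.761905+-4.761905+4.308390=4.3084
k=3 load: inc=4.308390, refl=4.308390·-1.000000=-4.3084; V=0.000000+4.308390+-4.308390=0.0000
k=4 src: inc=-4.308390, refl=-4.308390·-0.904762=3.8981; V=4.308390+-4.308390+3.898067=3.8981
k=5 load: inc=3.898067, refl=3.898067·-1.000000=-3.8981; V=0.000000+3.898067+-3.898067=0.0000
k=6 src: inc=-3.898067, refl=-3.898067·-0.904762=3.5268; V=3.898067+-3.898067+3.526823=3.5268
k=7 load: inc=3.526823, refl=3.526823·-1.000000=-3.5268; V=0.000000+3.526823+-3.526823=0.0000
k=8 src: inc=-3.526823, refl=-3.526823·-0.904762=3.1909; V=3.526823+-3.526823+3.190935=3.1909
k=9 load: inc=3.190935, refl=3.190935·-1.000000=-3.1909; V=0.000000+3.190935+-3.190935=0.0000

0 0 source 4.7619
1 4 load 0.0000
2 8 source 4.3084
3 12 load 0.0000
4 16 source 3.8981
5 20 load 0.0000
6 24 source 3.5268
7 28 load 0.0000
8 32 source 3.1909
9 36 load 0.0000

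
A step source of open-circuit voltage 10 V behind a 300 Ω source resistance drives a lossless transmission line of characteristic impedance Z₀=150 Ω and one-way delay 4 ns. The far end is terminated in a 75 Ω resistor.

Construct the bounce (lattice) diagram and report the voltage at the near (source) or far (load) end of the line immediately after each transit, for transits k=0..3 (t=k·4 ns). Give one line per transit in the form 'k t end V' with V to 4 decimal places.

Γ_L=-0.333333, Γ_S=0.333333; launch V₁=10·150/450=3.333333
k=0 src: V=3.3333
k=1 load: inc=3.333333, refl=3.333333·-0.333333=-1.1111; V=0.000000+3.333333+-1.111111=2.2222
k=2 src: inc=-1.111111, refl=-1.111111·0.333333=-0.3704; V=3.333333+-1.111111+-0.370370=1.8519
k=3 load: inc=-0.370370, refl=-0.370370·-0.333333=0.1235; V=2.222222+-0.370370+0.123457=1.9753

0 0 source 3.3333
1 4 load 2.2222
2 8 source 1.8519
3 12 load 1.9753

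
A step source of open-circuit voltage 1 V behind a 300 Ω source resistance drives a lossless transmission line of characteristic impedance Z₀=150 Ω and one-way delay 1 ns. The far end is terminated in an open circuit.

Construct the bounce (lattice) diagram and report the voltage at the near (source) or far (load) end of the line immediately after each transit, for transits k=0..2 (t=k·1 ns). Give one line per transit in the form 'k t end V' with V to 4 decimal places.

0 0 source 0.3333
1 1 load 0.6667
2 2 source 0.7778

Γ_L=1.000000, Γ_S=0.333333; launch V₁=1·150/450=0.333333
k=0 src: V=0.3333
k=1 load: inc=0.333333, refl=0.333333·1.000000=0.3333; V=0.000000+0.333333+0.333333=0.6667
k=2 src: inc=0.333333, refl=0.333333·0.333333=0.1111; V=0.333333+0.333333+0.111111=0.7778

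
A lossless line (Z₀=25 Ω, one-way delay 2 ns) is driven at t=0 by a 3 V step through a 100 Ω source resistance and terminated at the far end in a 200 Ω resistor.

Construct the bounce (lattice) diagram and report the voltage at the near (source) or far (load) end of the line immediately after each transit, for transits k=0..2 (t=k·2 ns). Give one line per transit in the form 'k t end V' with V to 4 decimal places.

Γ_L=0.777778, Γ_S=0.600000; launch V₁=3·25/125=0.600000
k=0 src: V=0.6000
k=1 load: inc=0.600000, refl=0.600000·0.777778=0.4667; V=0.000000+0.600000+0.466667=1.0667
k=2 src: inc=0.466667, refl=0.466667·0.600000=0.2800; V=0.600000+0.466667+0.280000=1.3467

0 0 source 0.6000
1 2 load 1.0667
2 4 source 1.3467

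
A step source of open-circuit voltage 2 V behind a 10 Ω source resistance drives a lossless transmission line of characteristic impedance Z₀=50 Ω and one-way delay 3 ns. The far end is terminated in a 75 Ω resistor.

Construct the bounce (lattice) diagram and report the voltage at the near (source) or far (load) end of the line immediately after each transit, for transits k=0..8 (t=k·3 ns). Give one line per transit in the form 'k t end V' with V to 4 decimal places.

0 0 source 1.6667
1 3 load 2.0000
2 6 source 1.7778
3 9 load 1.7333
4 12 source 1.7630
5 15 load 1.7689
6 18 source 1.7649
7 21 load 1.7641
8 24 source 1.7647

Γ_L=0.200000, Γ_S=-0.666667; launch V₁=2·50/60=1.666667
k=0 src: V=1.6667
k=1 load: inc=1.666667, refl=1.666667·0.200000=0.3333; V=0.000000+1.666667+0.333333=2.0000
k=2 src: inc=0.333333, refl=0.333333·-0.666667=-0.2222; V=1.666667+0.333333+-0.222222=1.7778
k=3 load: inc=-0.222222, refl=-0.222222·0.200000=-0.0444; V=2.000000+-0.222222+-0.044444=1.7333
k=4 src: inc=-0.044444, refl=-0.044444·-0.666667=0.0296; V=1.777778+-0.044444+0.029630=1.7630
k=5 load: inc=0.029630, refl=0.029630·0.200000=0.0059; V=1.733333+0.029630+0.005926=1.7689
k=6 src: inc=0.005926, refl=0.005926·-0.666667=-0.0040; V=1.762963+0.005926+-0.003951=1.7649
k=7 load: inc=-0.003951, refl=-0.003951·0.200000=-0.0008; V=1.768889+-0.003951+-0.000790=1.7641
k=8 src: inc=-0.000790, refl=-0.000790·-0.666667=0.0005; V=1.764938+-0.000790+0.000527=1.7647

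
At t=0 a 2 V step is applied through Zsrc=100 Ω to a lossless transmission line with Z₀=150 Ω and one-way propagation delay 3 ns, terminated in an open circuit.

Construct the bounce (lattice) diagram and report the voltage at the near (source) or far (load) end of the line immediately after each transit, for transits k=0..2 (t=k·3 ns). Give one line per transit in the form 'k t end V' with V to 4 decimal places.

0 0 source 1.2000
1 3 load 2.4000
2 6 source 2.1600

Γ_L=1.000000, Γ_S=-0.200000; launch V₁=2·150/250=1.200000
k=0 src: V=1.2000
k=1 load: inc=1.200000, refl=1.200000·1.000000=1.2000; V=0.000000+1.200000+1.200000=2.4000
k=2 src: inc=1.200000, refl=1.200000·-0.200000=-0.2400; V=1.200000+1.200000+-0.240000=2.1600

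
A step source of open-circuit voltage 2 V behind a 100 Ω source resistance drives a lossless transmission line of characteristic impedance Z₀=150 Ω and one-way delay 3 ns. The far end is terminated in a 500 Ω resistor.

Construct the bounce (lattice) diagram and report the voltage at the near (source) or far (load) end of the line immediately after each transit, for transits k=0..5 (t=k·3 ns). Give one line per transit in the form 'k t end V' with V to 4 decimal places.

0 0 source 1.2000
1 3 load 1.8462
2 6 source 1.7169
3 9 load 1.6473
4 12 source 1.6613
5 15 load 1.6687

Γ_L=0.538462, Γ_S=-0.200000; launch V₁=2·150/250=1.200000
k=0 src: V=1.2000
k=1 load: inc=1.200000, refl=1.200000·0.538462=0.6462; V=0.000000+1.200000+0.646154=1.8462
k=2 src: inc=0.646154, refl=0.646154·-0.200000=-0.1292; V=1.200000+0.646154+-0.129231=1.7169
k=3 load: inc=-0.129231, refl=-0.129231·0.538462=-0.0696; V=1.846154+-0.129231+-0.069586=1.6473
k=4 src: inc=-0.069586, refl=-0.069586·-0.200000=0.0139; V=1.716923+-0.069586+0.013917=1.6613
k=5 load: inc=0.013917, refl=0.013917·0.538462=0.0075; V=1.647337+0.013917+0.007494=1.6687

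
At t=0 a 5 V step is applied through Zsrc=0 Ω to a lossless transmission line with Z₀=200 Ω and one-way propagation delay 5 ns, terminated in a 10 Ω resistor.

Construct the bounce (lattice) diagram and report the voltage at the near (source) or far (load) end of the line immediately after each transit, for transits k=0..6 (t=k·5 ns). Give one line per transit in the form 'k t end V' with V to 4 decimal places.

Γ_L=-0.904762, Γ_S=-1.000000; launch V₁=5·200/200=5.000000
k=0 src: V=5.0000
k=1 load: inc=5.000000, refl=5.000000·-0.904762=-4.5238; V=0.000000+5.000000+-4.523810=0.4762
k=2 src: inc=-4.523810, refl=-4.523810·-1.000000=4.5238; V=5.000000+-4.523810+4.523810=5.0000
k=3 load: inc=4.523810, refl=4.523810·-0.904762=-4.0930; V=0.476190+4.523810+-4.092971=0.9070
k=4 src: inc=-4.092971, refl=-4.092971·-1.000000=4.0930; V=5.000000+-4.092971+4.092971=5.0000
k=5 load: inc=4.092971, refl=4.092971·-0.904762=-3.7032; V=0.907029+4.092971+-3.703164=1.2968
k=6 src: inc=-3.703164, refl=-3.703164·-1.000000=3.7032; V=5.000000+-3.703164+3.703164=5.0000

0 0 source 5.0000
1 5 load 0.4762
2 10 source 5.0000
3 15 load 0.9070
4 20 source 5.0000
5 25 load 1.2968
6 30 source 5.0000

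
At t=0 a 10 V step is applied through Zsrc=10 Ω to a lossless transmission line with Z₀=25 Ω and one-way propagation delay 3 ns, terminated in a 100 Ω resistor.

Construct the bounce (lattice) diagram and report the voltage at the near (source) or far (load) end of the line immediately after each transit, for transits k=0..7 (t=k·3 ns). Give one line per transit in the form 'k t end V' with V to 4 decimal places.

Γ_L=0.600000, Γ_S=-0.428571; launch V₁=10·25/35=7.142857
k=0 src: V=7.1429
k=1 load: inc=7.142857, refl=7.142857·0.600000=4.2857; V=0.000000+7.142857+4.285714=11.4286
k=2 src: inc=4.285714, refl=4.285714·-0.428571=-1.8367; V=7.142857+4.285714+-1.836735=9.5918
k=3 load: inc=-1.836735, refl=-1.836735·0.600000=-1.1020; V=11.428571+-1.836735+-1.102041=8.4898
k=4 src: inc=-1.102041, refl=-1.102041·-0.428571=0.4723; V=9.591837+-1.102041+0.472303=8.9621
k=5 load: inc=0.472303, refl=0.472303·0.600000=0.2834; V=8.489796+0.472303+0.283382=9.2455
k=6 src: inc=0.283382, refl=0.283382·-0.428571=-0.1214; V=8.962099+0.283382+-0.121449=9.1240
k=7 load: inc=-0.121449, refl=-0.121449·0.600000=-0.0729; V=9.245481+-0.121449+-0.072870=9.0512

0 0 source 7.1429
1 3 load 11.4286
2 6 source 9.5918
3 9 load 8.4898
4 12 source 8.9621
5 15 load 9.2455
6 18 source 9.1240
7 21 load 9.0512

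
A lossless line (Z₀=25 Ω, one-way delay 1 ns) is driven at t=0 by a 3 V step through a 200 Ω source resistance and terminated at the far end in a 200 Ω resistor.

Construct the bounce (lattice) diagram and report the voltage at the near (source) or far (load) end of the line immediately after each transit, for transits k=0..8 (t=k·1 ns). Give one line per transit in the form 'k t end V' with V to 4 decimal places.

Γ_L=0.777778, Γ_S=0.777778; launch V₁=3·25/225=0.333333
k=0 src: V=0.3333
k=1 load: inc=0.333333, refl=0.333333·0.777778=0.2593; V=0.000000+0.333333+0.259259=0.5926
k=2 src: inc=0.259259, refl=0.259259·0.777778=0.2016; V=0.333333+0.259259+0.201646=0.7942
k=3 load: inc=0.201646, refl=0.201646·0.777778=0.1568; V=0.592593+0.201646+0.156836=0.9511
k=4 src: inc=0.156836, refl=0.156836·0.777778=0.1220; V=0.794239+0.156836+0.121983=1.0731
k=5 load: inc=0.121983, refl=0.121983·0.777778=0.0949; V=0.951075+0.121983+0.094876=1.1679
k=6 src: inc=0.094876, refl=0.094876·0.777778=0.0738; V=1.073058+0.094876+0.073792=1.2417
k=7 load: inc=0.073792, refl=0.073792·0.777778=0.0574; V=1.167934+0.073792+0.057394=1.2991
k=8 src: inc=0.057394, refl=0.057394·0.777778=0.0446; V=1.241726+0.057394+0.044640=1.3438

0 0 source 0.3333
1 1 load 0.5926
2 2 source 0.7942
3 3 load 0.9511
4 4 source 1.0731
5 5 load 1.1679
6 6 source 1.2417
7 7 load 1.2991
8 8 source 1.3438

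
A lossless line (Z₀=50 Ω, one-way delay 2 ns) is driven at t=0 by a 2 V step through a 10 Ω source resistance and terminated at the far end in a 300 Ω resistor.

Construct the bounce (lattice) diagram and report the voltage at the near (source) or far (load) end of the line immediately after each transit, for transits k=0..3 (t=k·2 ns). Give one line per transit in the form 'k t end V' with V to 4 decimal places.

0 0 source 1.6667
1 2 load 2.8571
2 4 source 2.0635
3 6 load 1.4966

Γ_L=0.714286, Γ_S=-0.666667; launch V₁=2·50/60=1.666667
k=0 src: V=1.6667
k=1 load: inc=1.666667, refl=1.666667·0.714286=1.1905; V=0.000000+1.666667+1.190476=2.8571
k=2 src: inc=1.190476, refl=1.190476·-0.666667=-0.7937; V=1.666667+1.190476+-0.793651=2.0635
k=3 load: inc=-0.793651, refl=-0.793651·0.714286=-0.5669; V=2.857143+-0.793651+-0.566893=1.4966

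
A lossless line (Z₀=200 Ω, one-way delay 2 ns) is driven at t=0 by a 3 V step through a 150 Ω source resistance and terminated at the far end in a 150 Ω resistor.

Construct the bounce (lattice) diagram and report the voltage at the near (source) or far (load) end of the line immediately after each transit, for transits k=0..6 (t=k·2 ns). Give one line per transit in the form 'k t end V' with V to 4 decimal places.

0 0 source 1.7143
1 2 load 1.4694
2 4 source 1.5044
3 6 load 1.4994
4 8 source 1.5001
5 10 load 1.5000
6 12 source 1.5000

Γ_L=-0.142857, Γ_S=-0.142857; launch V₁=3·200/350=1.714286
k=0 src: V=1.7143
k=1 load: inc=1.714286, refl=1.714286·-0.142857=-0.2449; V=0.000000+1.714286+-0.244898=1.4694
k=2 src: inc=-0.244898, refl=-0.244898·-0.142857=0.0350; V=1.714286+-0.244898+0.034985=1.5044
k=3 load: inc=0.034985, refl=0.034985·-0.142857=-0.0050; V=1.469388+0.034985+-0.004998=1.4994
k=4 src: inc=-0.004998, refl=-0.004998·-0.142857=0.0007; V=1.504373+-0.004998+0.000714=1.5001
k=5 load: inc=0.000714, refl=0.000714·-0.142857=-0.0001; V=1.499375+0.000714+-0.000102=1.5000
k=6 src: inc=-0.000102, refl=-0.000102·-0.142857=0.0000; V=1.500089+-0.000102+0.000015=1.5000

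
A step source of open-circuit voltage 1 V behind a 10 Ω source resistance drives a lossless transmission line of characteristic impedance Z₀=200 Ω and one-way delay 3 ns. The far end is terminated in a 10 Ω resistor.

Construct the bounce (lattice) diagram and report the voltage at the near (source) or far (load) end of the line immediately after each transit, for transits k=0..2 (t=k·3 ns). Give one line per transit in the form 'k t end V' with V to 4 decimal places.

Γ_L=-0.904762, Γ_S=-0.904762; launch V₁=1·200/210=0.952381
k=0 src: V=0.9524
k=1 load: inc=0.952381, refl=0.952381·-0.904762=-0.8617; V=0.000000+0.952381+-0.861678=0.0907
k=2 src: inc=-0.861678, refl=-0.861678·-0.904762=0.7796; V=0.952381+-0.861678+0.779613=0.8703

0 0 source 0.9524
1 3 load 0.0907
2 6 source 0.8703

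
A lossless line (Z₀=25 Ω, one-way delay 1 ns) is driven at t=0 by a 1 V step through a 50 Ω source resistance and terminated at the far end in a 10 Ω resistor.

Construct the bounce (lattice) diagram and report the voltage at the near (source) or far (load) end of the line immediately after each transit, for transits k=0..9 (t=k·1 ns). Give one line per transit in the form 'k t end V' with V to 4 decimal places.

Γ_L=-0.428571, Γ_S=0.333333; launch V₁=1·25/75=0.333333
k=0 src: V=0.3333
k=1 load: inc=0.333333, refl=0.333333·-0.428571=-0.1429; V=0.000000+0.333333+-0.142857=0.1905
k=2 src: inc=-0.142857, refl=-0.142857·0.333333=-0.0476; V=0.333333+-0.142857+-0.047619=0.1429
k=3 load: inc=-0.047619, refl=-0.047619·-0.428571=0.0204; V=0.190476+-0.047619+0.020408=0.1633
k=4 src: inc=0.020408, refl=0.020408·0.333333=0.0068; V=0.142857+0.020408+0.006803=0.1701
k=5 load: inc=0.006803, refl=0.006803·-0.428571=-0.0029; V=0.163265+0.006803+-0.002915=0.1672
k=6 src: inc=-0.002915, refl=-0.002915·0.333333=-0.0010; V=0.170068+-0.002915+-0.000972=0.1662
k=7 load: inc=-0.000972, refl=-0.000972·-0.428571=0.0004; V=0.167153+-0.000972+0.000416=0.1666
k=8 src: inc=0.000416, refl=0.000416·0.333333=0.0001; V=0.166181+0.000416+0.000139=0.1667
k=9 load: inc=0.000139, refl=0.000139·-0.428571=-0.0001; V=0.166597+0.000139+-0.000059=0.1667

0 0 source 0.3333
1 1 load 0.1905
2 2 source 0.1429
3 3 load 0.1633
4 4 source 0.1701
5 5 load 0.1672
6 6 source 0.1662
7 7 load 0.1666
8 8 source 0.1667
9 9 load 0.1667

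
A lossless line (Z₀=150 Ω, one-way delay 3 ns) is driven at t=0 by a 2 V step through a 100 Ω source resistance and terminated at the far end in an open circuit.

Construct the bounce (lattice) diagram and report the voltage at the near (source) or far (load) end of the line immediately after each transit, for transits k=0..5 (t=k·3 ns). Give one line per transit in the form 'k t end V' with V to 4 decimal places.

0 0 source 1.2000
1 3 load 2.4000
2 6 source 2.1600
3 9 load 1.9200
4 12 source 1.9680
5 15 load 2.0160

Γ_L=1.000000, Γ_S=-0.200000; launch V₁=2·150/250=1.200000
k=0 src: V=1.2000
k=1 load: inc=1.200000, refl=1.200000·1.000000=1.2000; V=0.000000+1.200000+1.200000=2.4000
k=2 src: inc=1.200000, refl=1.200000·-0.200000=-0.2400; V=1.200000+1.200000+-0.240000=2.1600
k=3 load: inc=-0.240000, refl=-0.240000·1.000000=-0.2400; V=2.400000+-0.240000+-0.240000=1.9200
k=4 src: inc=-0.240000, refl=-0.240000·-0.200000=0.0480; V=2.160000+-0.240000+0.048000=1.9680
k=5 load: inc=0.048000, refl=0.048000·1.000000=0.0480; V=1.920000+0.048000+0.048000=2.0160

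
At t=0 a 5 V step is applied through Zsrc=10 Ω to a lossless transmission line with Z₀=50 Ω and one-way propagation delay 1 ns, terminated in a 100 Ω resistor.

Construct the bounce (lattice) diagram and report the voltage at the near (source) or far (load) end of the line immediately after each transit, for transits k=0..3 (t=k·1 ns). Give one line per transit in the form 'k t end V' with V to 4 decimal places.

Γ_L=0.333333, Γ_S=-0.666667; launch V₁=5·50/60=4.166667
k=0 src: V=4.1667
k=1 load: inc=4.166667, refl=4.166667·0.333333=1.3889; V=0.000000+4.166667+1.388889=5.5556
k=2 src: inc=1.388889, refl=1.388889·-0.666667=-0.9259; V=4.166667+1.388889+-0.925926=4.6296
k=3 load: inc=-0.925926, refl=-0.925926·0.333333=-0.3086; V=5.555556+-0.925926+-0.308642=4.3210

0 0 source 4.1667
1 1 load 5.5556
2 2 source 4.6296
3 3 load 4.3210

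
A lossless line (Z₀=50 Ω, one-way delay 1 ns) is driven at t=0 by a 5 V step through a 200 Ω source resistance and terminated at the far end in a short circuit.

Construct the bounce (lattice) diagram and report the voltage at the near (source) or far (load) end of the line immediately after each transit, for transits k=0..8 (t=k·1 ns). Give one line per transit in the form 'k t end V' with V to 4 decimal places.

Γ_L=-1.000000, Γ_S=0.600000; launch V₁=5·50/250=1.000000
k=0 src: V=1.0000
k=1 load: inc=1.000000, refl=1.000000·-1.000000=-1.0000; V=0.000000+1.000000+-1.000000=0.0000
k=2 src: inc=-1.000000, refl=-1.000000·0.600000=-0.6000; V=1.000000+-1.000000+-0.600000=-0.6000
k=3 load: inc=-0.600000, refl=-0.600000·-1.000000=0.6000; V=0.000000+-0.600000+0.600000=0.0000
k=4 src: inc=0.600000, refl=0.600000·0.600000=0.3600; V=-0.600000+0.600000+0.360000=0.3600
k=5 load: inc=0.360000, refl=0.360000·-1.000000=-0.3600; V=0.000000+0.360000+-0.360000=0.0000
k=6 src: inc=-0.360000, refl=-0.360000·0.600000=-0.2160; V=0.360000+-0.360000+-0.216000=-0.2160
k=7 load: inc=-0.216000, refl=-0.216000·-1.000000=0.2160; V=0.000000+-0.216000+0.216000=0.0000
k=8 src: inc=0.216000, refl=0.216000·0.600000=0.1296; V=-0.216000+0.216000+0.129600=0.1296

0 0 source 1.0000
1 1 load 0.0000
2 2 source -0.6000
3 3 load 0.0000
4 4 source 0.3600
5 5 load 0.0000
6 6 source -0.2160
7 7 load 0.0000
8 8 source 0.1296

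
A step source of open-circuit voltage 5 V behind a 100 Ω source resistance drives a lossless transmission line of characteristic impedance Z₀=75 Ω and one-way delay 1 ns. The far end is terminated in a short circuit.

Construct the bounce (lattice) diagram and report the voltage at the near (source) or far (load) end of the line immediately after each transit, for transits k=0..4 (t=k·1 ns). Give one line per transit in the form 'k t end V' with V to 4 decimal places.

0 0 source 2.1429
1 1 load 0.0000
2 2 source -0.3061
3 3 load 0.0000
4 4 source 0.0437

Γ_L=-1.000000, Γ_S=0.142857; launch V₁=5·75/175=2.142857
k=0 src: V=2.1429
k=1 load: inc=2.142857, refl=2.142857·-1.000000=-2.1429; V=0.000000+2.142857+-2.142857=0.0000
k=2 src: inc=-2.142857, refl=-2.142857·0.142857=-0.3061; V=2.142857+-2.142857+-0.306122=-0.3061
k=3 load: inc=-0.306122, refl=-0.306122·-1.000000=0.3061; V=0.000000+-0.306122+0.306122=0.0000
k=4 src: inc=0.306122, refl=0.306122·0.142857=0.0437; V=-0.306122+0.306122+0.043732=0.0437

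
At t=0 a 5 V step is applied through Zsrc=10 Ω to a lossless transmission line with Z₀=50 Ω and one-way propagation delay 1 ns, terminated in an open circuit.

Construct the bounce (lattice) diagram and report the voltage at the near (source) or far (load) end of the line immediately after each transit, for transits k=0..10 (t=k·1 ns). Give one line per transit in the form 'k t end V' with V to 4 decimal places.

0 0 source 4.1667
1 1 load 8.3333
2 2 source 5.5556
3 3 load 2.7778
4 4 source 4.6296
5 5 load 6.4815
6 6 source 5.2469
7 7 load 4.0123
8 8 source 4.8354
9 9 load 5.6584
10 10 source 5.1097

Γ_L=1.000000, Γ_S=-0.666667; launch V₁=5·50/60=4.166667
k=0 src: V=4.1667
k=1 load: inc=4.166667, refl=4.166667·1.000000=4.1667; V=0.000000+4.166667+4.166667=8.3333
k=2 src: inc=4.166667, refl=4.166667·-0.666667=-2.7778; V=4.166667+4.166667+-2.777778=5.5556
k=3 load: inc=-2.777778, refl=-2.777778·1.000000=-2.7778; V=8.333333+-2.777778+-2.777778=2.7778
k=4 src: inc=-2.777778, refl=-2.777778·-0.666667=1.8519; V=5.555556+-2.777778+1.851852=4.6296
k=5 load: inc=1.851852, refl=1.851852·1.000000=1.8519; V=2.777778+1.851852+1.851852=6.4815
k=6 src: inc=1.851852, refl=1.851852·-0.666667=-1.2346; V=4.629630+1.851852+-1.234568=5.2469
k=7 load: inc=-1.234568, refl=-1.234568·1.000000=-1.2346; V=6.481481+-1.234568+-1.234568=4.0123
k=8 src: inc=-1.234568, refl=-1.234568·-0.666667=0.8230; V=5.246914+-1.234568+0.823045=4.8354
k=9 load: inc=0.823045, refl=0.823045·1.000000=0.8230; V=4.012346+0.823045+0.823045=5.6584
k=10 src: inc=0.823045, refl=0.823045·-0.666667=-0.5487; V=4.835391+0.823045+-0.548697=5.1097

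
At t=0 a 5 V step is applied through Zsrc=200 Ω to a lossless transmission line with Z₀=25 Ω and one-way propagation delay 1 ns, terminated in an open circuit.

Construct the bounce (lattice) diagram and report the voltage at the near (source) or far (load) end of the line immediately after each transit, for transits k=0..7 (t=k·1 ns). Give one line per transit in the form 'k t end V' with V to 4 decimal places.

0 0 source 0.5556
1 1 load 1.1111
2 2 source 1.5432
3 3 load 1.9753
4 4 source 2.3114
5 5 load 2.6475
6 6 source 2.9089
7 7 load 3.1702

Γ_L=1.000000, Γ_S=0.777778; launch V₁=5·25/225=0.555556
k=0 src: V=0.5556
k=1 load: inc=0.555556, refl=0.555556·1.000000=0.5556; V=0.000000+0.555556+0.555556=1.1111
k=2 src: inc=0.555556, refl=0.555556·0.777778=0.4321; V=0.555556+0.555556+0.432099=1.5432
k=3 load: inc=0.432099, refl=0.432099·1.000000=0.4321; V=1.111111+0.432099+0.432099=1.9753
k=4 src: inc=0.432099, refl=0.432099·0.777778=0.3361; V=1.543210+0.432099+0.336077=2.3114
k=5 load: inc=0.336077, refl=0.336077·1.000000=0.3361; V=1.975309+0.336077+0.336077=2.6475
k=6 src: inc=0.336077, refl=0.336077·0.777778=0.2614; V=2.311385+0.336077+0.261393=2.9089
k=7 load: inc=0.261393, refl=0.261393·1.000000=0.2614; V=2.647462+0.261393+0.261393=3.1702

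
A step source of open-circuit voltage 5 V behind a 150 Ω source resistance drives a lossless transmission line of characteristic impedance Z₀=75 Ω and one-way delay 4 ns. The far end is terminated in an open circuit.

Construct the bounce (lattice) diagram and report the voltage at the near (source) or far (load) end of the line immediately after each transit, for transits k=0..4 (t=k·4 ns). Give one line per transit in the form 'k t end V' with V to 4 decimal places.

Γ_L=1.000000, Γ_S=0.333333; launch V₁=5·75/225=1.666667
k=0 src: V=1.6667
k=1 load: inc=1.666667, refl=1.666667·1.000000=1.6667; V=0.000000+1.666667+1.666667=3.3333
k=2 src: inc=1.666667, refl=1.666667·0.333333=0.5556; V=1.666667+1.666667+0.555556=3.8889
k=3 load: inc=0.555556, refl=0.555556·1.000000=0.5556; V=3.333333+0.555556+0.555556=4.4444
k=4 src: inc=0.555556, refl=0.555556·0.333333=0.1852; V=3.888889+0.555556+0.185185=4.6296

0 0 source 1.6667
1 4 load 3.3333
2 8 source 3.8889
3 12 load 4.4444
4 16 source 4.6296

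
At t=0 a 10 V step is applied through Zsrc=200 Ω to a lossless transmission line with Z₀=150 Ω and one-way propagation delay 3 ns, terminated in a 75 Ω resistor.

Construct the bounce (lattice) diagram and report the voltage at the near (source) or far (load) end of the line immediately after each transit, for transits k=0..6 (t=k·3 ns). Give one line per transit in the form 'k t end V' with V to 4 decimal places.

Γ_L=-0.333333, Γ_S=0.142857; launch V₁=10·150/350=4.285714
k=0 src: V=4.2857
k=1 load: inc=4.285714, refl=4.285714·-0.333333=-1.4286; V=0.000000+4.285714+-1.428571=2.8571
k=2 src: inc=-1.428571, refl=-1.428571·0.142857=-0.2041; V=4.285714+-1.428571+-0.204082=2.6531
k=3 load: inc=-0.204082, refl=-0.204082·-0.333333=0.0680; V=2.857143+-0.204082+0.068027=2.7211
k=4 src: inc=0.068027, refl=0.068027·0.142857=0.0097; V=2.653061+0.068027+0.009718=2.7308
k=5 load: inc=0.009718, refl=0.009718·-0.333333=-0.0032; V=2.721088+0.009718+-0.003239=2.7276
k=6 src: inc=-0.003239, refl=-0.003239·0.142857=-0.0005; V=2.730807+-0.003239+-0.000463=2.7271

0 0 source 4.2857
1 3 load 2.8571
2 6 source 2.6531
3 9 load 2.7211
4 12 source 2.7308
5 15 load 2.7276
6 18 source 2.7271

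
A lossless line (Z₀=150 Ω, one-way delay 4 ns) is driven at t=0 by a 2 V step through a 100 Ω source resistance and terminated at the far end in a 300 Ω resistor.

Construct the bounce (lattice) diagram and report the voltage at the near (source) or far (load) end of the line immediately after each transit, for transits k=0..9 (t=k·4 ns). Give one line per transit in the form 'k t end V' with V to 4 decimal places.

Γ_L=0.333333, Γ_S=-0.200000; launch V₁=2·150/250=1.200000
k=0 src: V=1.2000
k=1 load: inc=1.200000, refl=1.200000·0.333333=0.4000; V=0.000000+1.200000+0.400000=1.6000
k=2 src: inc=0.400000, refl=0.400000·-0.200000=-0.0800; V=1.200000+0.400000+-0.080000=1.5200
k=3 load: inc=-0.080000, refl=-0.080000·0.333333=-0.0267; V=1.600000+-0.080000+-0.026667=1.4933
k=4 src: inc=-0.026667, refl=-0.026667·-0.200000=0.0053; V=1.520000+-0.026667+0.005333=1.4987
k=5 load: inc=0.005333, refl=0.005333·0.333333=0.0018; V=1.493333+0.005333+0.001778=1.5004
k=6 src: inc=0.001778, refl=0.001778·-0.200000=-0.0004; V=1.498667+0.001778+-0.000356=1.5001
k=7 load: inc=-0.000356, refl=-0.000356·0.333333=-0.0001; V=1.500444+-0.000356+-0.000119=1.5000
k=8 src: inc=-0.000119, refl=-0.000119·-0.200000=0.0000; V=1.500089+-0.000119+0.000024=1.5000
k=9 load: inc=0.000024, refl=0.000024·0.333333=0.0000; V=1.499970+0.000024+0.000008=1.5000

0 0 source 1.2000
1 4 load 1.6000
2 8 source 1.5200
3 12 load 1.4933
4 16 source 1.4987
5 20 load 1.5004
6 24 source 1.5001
7 28 load 1.5000
8 32 source 1.5000
9 36 load 1.5000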